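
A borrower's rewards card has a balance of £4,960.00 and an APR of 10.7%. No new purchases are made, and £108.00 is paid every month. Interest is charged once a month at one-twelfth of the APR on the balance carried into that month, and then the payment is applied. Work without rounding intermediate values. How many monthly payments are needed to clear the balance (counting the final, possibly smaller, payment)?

60 months

Monthly rate r = 10.7%/12 = 0.891667% = 0.00891667.
Recurrence: B ← B·(1+r) − £108.00.
Month 1: interest £44.23; balance after payment £4,896.23.
Month 2: interest £43.66; balance after payment £4,831.88.
Closed form: n = −ln(1 − rB₀/P)/ln(1+r) = −ln(0.59049)/ln(1.00892) ≈ 59.343, so the balance reaches zero during payment 60.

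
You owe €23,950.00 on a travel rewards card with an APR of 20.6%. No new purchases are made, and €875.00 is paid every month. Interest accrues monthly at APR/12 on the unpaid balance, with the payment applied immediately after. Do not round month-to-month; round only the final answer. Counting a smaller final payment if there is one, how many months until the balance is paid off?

Monthly rate r = 20.6%/12 = 1.71667% = 0.0171667.
Recurrence: B ← B·(1+r) − €875.00.
Month 1: interest €411.14; balance after payment €23,486.14.
Month 2: interest €403.18; balance after payment €23,014.32.
Closed form: n = −ln(1 − rB₀/P)/ln(1+r) = −ln(0.53012)/ln(1.01717) ≈ 37.286, so the balance reaches zero during payment 38.

38 months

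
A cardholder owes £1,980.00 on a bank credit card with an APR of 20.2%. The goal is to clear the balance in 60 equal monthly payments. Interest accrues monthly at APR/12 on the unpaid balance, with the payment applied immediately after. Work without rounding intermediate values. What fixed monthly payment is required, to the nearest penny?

£52.68

Monthly rate r = 20.2%/12 = 1.68333% = 0.0168333.
Level-payment amortization: P = B₀·r / (1 − (1+r)^(−n)) = 1980.00·0.0168333 / (1 − 1.01683^(−60)).
Denominator 1 − (1+r)^(−60) = 0.632706263.
P = 33.33 / 0.632706263 ≈ 52.68.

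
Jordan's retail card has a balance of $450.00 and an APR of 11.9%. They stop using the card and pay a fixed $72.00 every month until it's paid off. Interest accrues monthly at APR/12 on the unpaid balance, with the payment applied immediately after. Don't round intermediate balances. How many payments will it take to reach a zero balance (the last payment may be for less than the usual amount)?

Monthly rate r = 11.9%/12 = 0.991667% = 0.00991667.
Recurrence: B ← B·(1+r) − $72.00.
Month 1: interest $4.46; balance after payment $382.46.
Month 2: interest $3.79; balance after payment $314.26.
Closed form: n = −ln(1 − rB₀/P)/ln(1+r) = −ln(0.93802)/ln(1.00992) ≈ 6.484, so the balance reaches zero during payment 7.

7 payments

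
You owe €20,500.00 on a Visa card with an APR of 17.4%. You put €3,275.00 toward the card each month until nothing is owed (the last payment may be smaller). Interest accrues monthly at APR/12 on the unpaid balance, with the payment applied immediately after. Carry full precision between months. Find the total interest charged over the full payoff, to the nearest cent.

Monthly rate r = 17.4%/12 = 1.45% = 0.0145.
Payoff takes n = ⌈−ln(1 − rB₀/P)/ln(1+r)⌉ = ⌈6.610⌉ = 7 payments; the last is €2,001.79.
Total paid = 6·€3,275.00 + €2,001.79 = €21,651.79.
Total interest = total paid − principal = €21,651.79 − €20,500.00 = €1,151.79.

€1,151.79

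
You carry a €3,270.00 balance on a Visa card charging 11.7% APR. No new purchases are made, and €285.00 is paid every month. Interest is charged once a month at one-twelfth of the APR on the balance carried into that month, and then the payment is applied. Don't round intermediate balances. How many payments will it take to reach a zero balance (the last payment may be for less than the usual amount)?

13 payments

Monthly rate r = 11.7%/12 = 0.975% = 0.00975.
Recurrence: B ← B·(1+r) − €285.00.
Month 1: interest €31.88; balance after payment €3,016.88.
Month 2: interest €29.41; balance after payment €2,761.30.
Closed form: n = −ln(1 − rB₀/P)/ln(1+r) = −ln(0.88813)/ln(1.00975) ≈ 12.227, so the balance reaches zero during payment 13.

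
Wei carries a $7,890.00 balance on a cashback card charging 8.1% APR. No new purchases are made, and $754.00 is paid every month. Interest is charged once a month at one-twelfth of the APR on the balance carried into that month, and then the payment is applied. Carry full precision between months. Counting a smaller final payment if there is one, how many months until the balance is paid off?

11 payments

Monthly rate r = 8.1%/12 = 0.675% = 0.00675.
Recurrence: B ← B·(1+r) − $754.00.
Month 1: interest $53.26; balance after payment $7,189.26.
Month 2: interest $48.53; balance after payment $6,483.78.
Closed form: n = −ln(1 − rB₀/P)/ln(1+r) = −ln(0.92937)/ln(1.00675) ≈ 10.889, so the balance reaches zero during payment 11.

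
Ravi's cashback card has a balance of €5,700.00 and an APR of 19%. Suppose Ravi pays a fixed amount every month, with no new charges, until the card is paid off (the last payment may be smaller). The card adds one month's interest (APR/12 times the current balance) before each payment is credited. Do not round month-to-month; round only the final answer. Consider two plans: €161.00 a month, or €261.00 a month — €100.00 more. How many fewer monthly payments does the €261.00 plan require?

Monthly rate r = 19%/12 = 1.58333% = 0.0158333.
At €161.00/mo: n = ⌈−ln(1 − rB₀/P)/ln(1+r)⌉ = 53 payments (last €55.31); total interest = total paid − €5,700.00 = €2,727.31.
At €261.00/mo: 28 payments (last €2.83); total interest €1,349.83.
Payments saved = 53 − 28 = 25.

25 fewer payments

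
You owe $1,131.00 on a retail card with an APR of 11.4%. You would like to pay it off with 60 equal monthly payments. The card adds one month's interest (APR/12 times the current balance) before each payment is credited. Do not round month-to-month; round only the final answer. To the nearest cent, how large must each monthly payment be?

$24.82

Monthly rate r = 11.4%/12 = 0.95% = 0.0095.
Level-payment amortization: P = B₀·r / (1 − (1+r)^(−n)) = 1131.00·0.0095 / (1 − 1.0095^(−60)).
Denominator 1 − (1+r)^(−60) = 0.432950981.
P = 10.7445 / 0.432950981 ≈ 24.82.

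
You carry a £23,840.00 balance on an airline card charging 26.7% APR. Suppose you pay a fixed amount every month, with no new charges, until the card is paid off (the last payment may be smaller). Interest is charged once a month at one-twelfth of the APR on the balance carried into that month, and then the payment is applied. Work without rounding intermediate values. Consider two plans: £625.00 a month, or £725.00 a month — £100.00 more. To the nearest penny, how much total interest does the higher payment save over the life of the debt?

£10,298.41

Monthly rate r = 26.7%/12 = 2.225% = 0.02225.
At £625.00/mo: n = ⌈−ln(1 − rB₀/P)/ln(1+r)⌉ = 86 payments (last £512.25); total interest = total paid − £23,840.00 = £29,797.25.
At £725.00/mo: 60 payments (last £563.84); total interest £19,498.84.
Interest saved = £29,797.25 − £19,498.84 = £10,298.41.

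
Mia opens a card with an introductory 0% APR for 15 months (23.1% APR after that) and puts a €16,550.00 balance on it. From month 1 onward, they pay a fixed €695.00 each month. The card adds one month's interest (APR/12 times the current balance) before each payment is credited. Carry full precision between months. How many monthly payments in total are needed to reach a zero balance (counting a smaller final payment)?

Promo months 1–15 at r₀ = 0%/12 = 0; months 16+ at r₁ = 23.1%/12 = 0.01925.
After month 15 (no interest yet): B = €16,550.00 − 15·€695.00 = €6,125.00.
Then at r₁ with €695.00/mo: n₂ = −ln(1 − r₁·B/P)/ln(1+r₁) ≈ 9.75 → 10 more payments.

25 months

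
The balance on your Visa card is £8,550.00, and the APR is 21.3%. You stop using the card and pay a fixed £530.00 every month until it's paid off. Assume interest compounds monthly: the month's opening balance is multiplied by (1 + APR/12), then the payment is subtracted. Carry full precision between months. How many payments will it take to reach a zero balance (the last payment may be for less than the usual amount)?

Monthly rate r = 21.3%/12 = 1.775% = 0.01775.
Recurrence: B ← B·(1+r) − £530.00.
Month 1: interest £151.76; balance after payment £8,171.76.
Month 2: interest £145.05; balance after payment £7,786.81.
Closed form: n = −ln(1 − rB₀/P)/ln(1+r) = −ln(0.71366)/ln(1.01775) ≈ 19.174, so the balance reaches zero during payment 20.

20 payments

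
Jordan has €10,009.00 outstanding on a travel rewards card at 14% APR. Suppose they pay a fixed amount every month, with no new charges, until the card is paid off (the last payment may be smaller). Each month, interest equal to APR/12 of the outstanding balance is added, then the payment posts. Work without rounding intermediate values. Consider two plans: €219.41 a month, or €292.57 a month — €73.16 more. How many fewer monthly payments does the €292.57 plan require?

22 fewer payments

Monthly rate r = 14%/12 = 1.16667% = 0.0116667.
At €219.41/mo: n = ⌈−ln(1 − rB₀/P)/ln(1+r)⌉ = 66 payments (last €109.78); total interest = total paid − €10,009.00 = €4,362.43.
At €292.57/mo: 44 payments (last €267.59); total interest €2,839.10.
Payments saved = 66 − 44 = 22.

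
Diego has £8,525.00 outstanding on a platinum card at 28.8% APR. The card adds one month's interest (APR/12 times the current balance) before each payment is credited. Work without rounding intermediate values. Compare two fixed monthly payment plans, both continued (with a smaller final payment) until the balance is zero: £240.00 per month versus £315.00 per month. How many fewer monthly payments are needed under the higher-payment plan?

36 fewer payments

Monthly rate r = 28.8%/12 = 2.4% = 0.024.
At £240.00/mo: n = ⌈−ln(1 − rB₀/P)/ln(1+r)⌉ = 81 payments (last £168.63); total interest = total paid − £8,525.00 = £10,843.63.
At £315.00/mo: 45 payments (last £66.17); total interest £5,401.17.
Payments saved = 81 − 45 = 36.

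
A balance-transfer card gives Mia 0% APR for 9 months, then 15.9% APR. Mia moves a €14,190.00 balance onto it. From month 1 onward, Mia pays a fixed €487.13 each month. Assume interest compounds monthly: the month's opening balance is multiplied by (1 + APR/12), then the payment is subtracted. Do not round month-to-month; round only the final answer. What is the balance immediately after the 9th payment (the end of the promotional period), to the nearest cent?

€9,805.83

Promo months 1–9 at r₀ = 0%/12 = 0; months 10+ at r₁ = 15.9%/12 = 0.01325.
After month 9 (no interest yet): B = €14,190.00 − 9·€487.13 = €9,805.83.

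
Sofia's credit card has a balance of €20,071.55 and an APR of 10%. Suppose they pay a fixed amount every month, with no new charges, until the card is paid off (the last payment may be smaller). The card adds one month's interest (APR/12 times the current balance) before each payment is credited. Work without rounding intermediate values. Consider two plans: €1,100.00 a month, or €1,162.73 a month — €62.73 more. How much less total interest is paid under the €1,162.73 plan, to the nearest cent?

€101.72

Monthly rate r = 10%/12 = 0.833333% = 0.00833333.
At €1,100.00/mo: n = ⌈−ln(1 − rB₀/P)/ln(1+r)⌉ = 20 payments (last €963.45); total interest = total paid − €20,071.55 = €1,791.90.
At €1,162.73/mo: 19 payments (last €832.59); total interest €1,690.18.
Interest saved = €1,791.90 − €1,690.18 = €101.72.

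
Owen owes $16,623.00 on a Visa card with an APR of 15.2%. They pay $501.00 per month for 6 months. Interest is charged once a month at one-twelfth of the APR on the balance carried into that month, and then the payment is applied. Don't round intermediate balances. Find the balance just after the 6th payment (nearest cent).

$14,824.22

Monthly rate r = 15.2%/12 = 1.26667% = 0.0126667.
Each month: B ← B·(1+r) − $501.00.
Month 1: interest $210.56; balance after payment $16,332.56.
Month 2: interest $206.88; balance after payment $16,038.44.
Month 3: interest $203.15; balance after payment $15,740.59.
Month 4: interest $199.38; balance after payment $15,438.97.
Month 5: interest $195.56; balance after payment $15,133.53.
Month 6: interest $191.69; balance after payment $14,824.22.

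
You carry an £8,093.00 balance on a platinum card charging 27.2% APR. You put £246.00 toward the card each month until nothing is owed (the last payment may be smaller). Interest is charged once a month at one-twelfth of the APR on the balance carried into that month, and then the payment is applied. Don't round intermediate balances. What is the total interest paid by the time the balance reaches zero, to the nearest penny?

Monthly rate r = 27.2%/12 = 2.26667% = 0.0226667.
Payoff takes n = ⌈−ln(1 − rB₀/P)/ln(1+r)⌉ = ⌈61.089⌉ = 62 payments; the last is £22.15.
Total paid = 61·£246.00 + £22.15 = £15,028.15.
Total interest = total paid − principal = £15,028.15 − £8,093.00 = £6,935.15.

£6,935.15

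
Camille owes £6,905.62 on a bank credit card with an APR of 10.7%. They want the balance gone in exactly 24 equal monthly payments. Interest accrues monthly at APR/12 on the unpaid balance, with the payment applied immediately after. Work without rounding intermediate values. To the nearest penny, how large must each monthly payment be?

Monthly rate r = 10.7%/12 = 0.891667% = 0.00891667.
Level-payment amortization: P = B₀·r / (1 − (1+r)^(−n)) = 6905.62·0.00891667 / (1 − 1.00892^(−24)).
Denominator 1 − (1+r)^(−24) = 0.191885523.
P = 61.5751 / 0.191885523 ≈ 320.90.

£320.90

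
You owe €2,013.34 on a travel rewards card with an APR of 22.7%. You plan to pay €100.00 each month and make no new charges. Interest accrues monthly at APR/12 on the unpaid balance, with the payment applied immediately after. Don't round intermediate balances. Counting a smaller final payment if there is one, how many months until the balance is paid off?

Monthly rate r = 22.7%/12 = 1.89167% = 0.0189167.
Recurrence: B ← B·(1+r) − €100.00.
Month 1: interest €38.09; balance after payment €1,951.43.
Month 2: interest €36.91; balance after payment €1,888.34.
Closed form: n = −ln(1 − rB₀/P)/ln(1+r) = −ln(0.61914)/ln(1.01892) ≈ 25.583, so the balance reaches zero during payment 26.

26 months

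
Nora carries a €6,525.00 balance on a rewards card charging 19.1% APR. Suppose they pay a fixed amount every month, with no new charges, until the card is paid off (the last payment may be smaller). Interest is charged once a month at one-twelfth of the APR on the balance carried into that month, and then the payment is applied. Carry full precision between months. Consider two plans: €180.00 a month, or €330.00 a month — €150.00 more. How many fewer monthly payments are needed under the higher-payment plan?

31 fewer payments

Monthly rate r = 19.1%/12 = 1.59167% = 0.0159167.
At €180.00/mo: n = ⌈−ln(1 − rB₀/P)/ln(1+r)⌉ = 55 payments (last €87.01); total interest = total paid − €6,525.00 = €3,282.01.
At €330.00/mo: 24 payments (last €307.80); total interest €1,372.80.
Payments saved = 55 − 24 = 31.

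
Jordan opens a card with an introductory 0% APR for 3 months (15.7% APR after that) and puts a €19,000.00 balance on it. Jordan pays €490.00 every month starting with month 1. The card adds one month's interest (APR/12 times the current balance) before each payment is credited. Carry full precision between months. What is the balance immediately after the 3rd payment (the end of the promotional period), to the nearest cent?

€17,530.00

Promo months 1–3 at r₀ = 0%/12 = 0; months 4+ at r₁ = 15.7%/12 = 0.0130833.
After month 3 (no interest yet): B = €19,000.00 − 3·€490.00 = €17,530.00.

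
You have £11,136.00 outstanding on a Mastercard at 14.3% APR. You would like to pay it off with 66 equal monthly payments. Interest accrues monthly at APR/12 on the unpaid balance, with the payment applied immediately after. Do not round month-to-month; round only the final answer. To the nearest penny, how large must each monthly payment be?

Monthly rate r = 14.3%/12 = 1.19167% = 0.0119167.
Level-payment amortization: P = B₀·r / (1 − (1+r)^(−n)) = 11136.00·0.0119167 / (1 − 1.01192^(−66)).
Denominator 1 − (1+r)^(−66) = 0.542441563.
P = 132.704 / 0.542441563 ≈ 244.64.

£244.64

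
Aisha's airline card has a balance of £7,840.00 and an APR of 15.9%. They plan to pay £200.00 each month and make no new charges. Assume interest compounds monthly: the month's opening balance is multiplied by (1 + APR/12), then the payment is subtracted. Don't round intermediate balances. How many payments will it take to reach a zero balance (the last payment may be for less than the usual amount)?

56 months

Monthly rate r = 15.9%/12 = 1.325% = 0.01325.
Recurrence: B ← B·(1+r) − £200.00.
Month 1: interest £103.88; balance after payment £7,743.88.
Month 2: interest £102.61; balance after payment £7,646.49.
Closed form: n = −ln(1 − rB₀/P)/ln(1+r) = −ln(0.4806)/ln(1.01325) ≈ 55.665, so the balance reaches zero during payment 56.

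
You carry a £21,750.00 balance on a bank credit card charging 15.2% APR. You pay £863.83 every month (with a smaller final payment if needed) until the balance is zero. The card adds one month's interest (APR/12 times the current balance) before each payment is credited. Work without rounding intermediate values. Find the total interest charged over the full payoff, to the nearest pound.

Monthly rate r = 15.2%/12 = 1.26667% = 0.0126667.
Payoff takes n = ⌈−ln(1 − rB₀/P)/ln(1+r)⌉ = ⌈30.514⌉ = 31 payments; the last is £445.69.
Total paid = 30·£863.83 + £445.69 = £26,360.59.
Total interest = total paid − principal = £26,360.59 − £21,750.00 = £4,610.59.

£4,611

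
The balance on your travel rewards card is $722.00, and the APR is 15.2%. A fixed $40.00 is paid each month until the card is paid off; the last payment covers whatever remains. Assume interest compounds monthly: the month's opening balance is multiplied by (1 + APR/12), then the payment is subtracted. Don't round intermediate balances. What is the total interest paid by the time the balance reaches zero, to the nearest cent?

$103.00

Monthly rate r = 15.2%/12 = 1.26667% = 0.0126667.
Payoff takes n = ⌈−ln(1 − rB₀/P)/ln(1+r)⌉ = ⌈20.624⌉ = 21 payments; the last is $25.00.
Total paid = 20·$40.00 + $25.00 = $825.00.
Total interest = total paid − principal = $825.00 − $722.00 = $103.00.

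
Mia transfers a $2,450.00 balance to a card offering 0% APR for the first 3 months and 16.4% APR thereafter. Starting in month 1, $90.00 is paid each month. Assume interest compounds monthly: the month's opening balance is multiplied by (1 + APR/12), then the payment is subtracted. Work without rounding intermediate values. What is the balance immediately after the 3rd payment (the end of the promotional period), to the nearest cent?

Promo months 1–3 at r₀ = 0%/12 = 0; months 4+ at r₁ = 16.4%/12 = 0.0136667.
After month 3 (no interest yet): B = $2,450.00 − 3·$90.00 = $2,180.00.

$2,180.00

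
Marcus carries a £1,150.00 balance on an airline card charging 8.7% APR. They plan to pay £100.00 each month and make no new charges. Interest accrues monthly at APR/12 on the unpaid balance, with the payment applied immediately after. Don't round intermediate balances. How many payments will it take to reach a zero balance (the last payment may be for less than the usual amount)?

Monthly rate r = 8.7%/12 = 0.725% = 0.00725.
Recurrence: B ← B·(1+r) − £100.00.
Month 1: interest £8.34; balance after payment £1,058.34.
Month 2: interest £7.67; balance after payment £966.01.
Closed form: n = −ln(1 − rB₀/P)/ln(1+r) = −ln(0.91663)/ln(1.00725) ≈ 12.051, so the balance reaches zero during payment 13.

13 months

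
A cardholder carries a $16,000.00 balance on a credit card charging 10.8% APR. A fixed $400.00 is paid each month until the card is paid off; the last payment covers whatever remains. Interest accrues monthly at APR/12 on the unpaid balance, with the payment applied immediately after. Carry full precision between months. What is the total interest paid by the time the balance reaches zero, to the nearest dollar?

Monthly rate r = 10.8%/12 = 0.9% = 0.009.
Payoff takes n = ⌈−ln(1 − rB₀/P)/ln(1+r)⌉ = ⌈49.810⌉ = 50 payments; the last is $324.38.
Total paid = 49·$400.00 + $324.38 = $19,924.38.
Total interest = total paid − principal = $19,924.38 − $16,000.00 = $3,924.38.

$3,924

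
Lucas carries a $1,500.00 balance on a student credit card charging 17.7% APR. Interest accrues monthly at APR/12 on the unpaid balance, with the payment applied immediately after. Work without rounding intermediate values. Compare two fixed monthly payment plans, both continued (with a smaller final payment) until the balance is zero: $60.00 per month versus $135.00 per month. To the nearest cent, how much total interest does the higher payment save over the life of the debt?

$234.81

Monthly rate r = 17.7%/12 = 1.475% = 0.01475.
At $60.00/mo: n = ⌈−ln(1 − rB₀/P)/ln(1+r)⌉ = 32 payments (last $25.28); total interest = total paid − $1,500.00 = $385.28.
At $135.00/mo: 13 payments (last $30.47); total interest $150.47.
Interest saved = $385.28 − $150.47 = $234.81.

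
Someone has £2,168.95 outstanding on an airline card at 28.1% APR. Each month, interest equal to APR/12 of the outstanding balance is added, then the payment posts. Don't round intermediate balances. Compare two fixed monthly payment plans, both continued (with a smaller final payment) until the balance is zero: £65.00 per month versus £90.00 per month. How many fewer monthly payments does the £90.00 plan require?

Monthly rate r = 28.1%/12 = 2.34167% = 0.0234167.
At £65.00/mo: n = ⌈−ln(1 − rB₀/P)/ln(1+r)⌉ = 66 payments (last £44.74); total interest = total paid − £2,168.95 = £2,100.79.
At £90.00/mo: 36 payments (last £80.71); total interest £1,061.76.
Payments saved = 66 − 36 = 30.

30 fewer payments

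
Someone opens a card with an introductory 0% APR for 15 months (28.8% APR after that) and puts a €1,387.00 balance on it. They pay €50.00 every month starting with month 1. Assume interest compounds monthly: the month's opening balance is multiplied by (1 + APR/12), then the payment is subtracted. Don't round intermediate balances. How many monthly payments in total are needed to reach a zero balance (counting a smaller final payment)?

Promo months 1–15 at r₀ = 0%/12 = 0; months 16+ at r₁ = 28.8%/12 = 0.024.
After month 15 (no interest yet): B = €1,387.00 − 15·€50.00 = €637.00.
Then at r₁ with €50.00/mo: n₂ = −ln(1 − r₁·B/P)/ln(1+r₁) ≈ 15.39 → 16 more payments.

31 payments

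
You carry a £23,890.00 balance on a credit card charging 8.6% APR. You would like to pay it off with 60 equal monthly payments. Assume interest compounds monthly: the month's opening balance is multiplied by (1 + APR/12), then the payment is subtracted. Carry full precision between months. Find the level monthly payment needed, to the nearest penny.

Monthly rate r = 8.6%/12 = 0.716667% = 0.00716667.
Level-payment amortization: P = B₀·r / (1 − (1+r)^(−n)) = 23890.00·0.00716667 / (1 − 1.00717^(−60)).
Denominator 1 − (1+r)^(−60) = 0.348492577.
P = 171.212 / 0.348492577 ≈ 491.29.

£491.29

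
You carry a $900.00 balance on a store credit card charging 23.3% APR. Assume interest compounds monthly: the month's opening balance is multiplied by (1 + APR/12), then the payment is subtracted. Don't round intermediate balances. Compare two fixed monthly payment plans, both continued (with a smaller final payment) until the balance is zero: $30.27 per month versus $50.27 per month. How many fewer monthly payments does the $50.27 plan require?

22 fewer payments

Monthly rate r = 23.3%/12 = 1.94167% = 0.0194167.
At $30.27/mo: n = ⌈−ln(1 − rB₀/P)/ln(1+r)⌉ = 45 payments (last $23.59); total interest = total paid − $900.00 = $455.47.
At $50.27/mo: 23 payments (last $10.69); total interest $216.63.
Payments saved = 45 − 23 = 22.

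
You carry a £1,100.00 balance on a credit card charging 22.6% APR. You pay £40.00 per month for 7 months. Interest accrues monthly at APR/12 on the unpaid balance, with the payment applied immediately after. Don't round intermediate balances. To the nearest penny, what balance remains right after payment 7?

Monthly rate r = 22.6%/12 = 1.88333% = 0.0188333.
Each month: B ← B·(1+r) − £40.00.
Month 1: interest £20.72; balance after payment £1,080.72.
Month 2: interest £20.35; balance after payment £1,061.07.
Month 3: interest £19.98; balance after payment £1,041.05.
Month 4: interest £19.61; balance after payment £1,020.66.
Month 5: interest £19.22; balance after payment £999.88.
Month 6: interest £18.83; balance after payment £978.71.
Month 7: interest £18.43; balance after payment £957.15.

£957.15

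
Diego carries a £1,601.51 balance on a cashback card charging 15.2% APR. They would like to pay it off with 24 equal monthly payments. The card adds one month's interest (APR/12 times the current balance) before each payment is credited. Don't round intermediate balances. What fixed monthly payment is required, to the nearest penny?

Monthly rate r = 15.2%/12 = 1.26667% = 0.0126667.
Level-payment amortization: P = B₀·r / (1 − (1+r)^(−n)) = 1601.51·0.0126667 / (1 − 1.01267^(−24)).
Denominator 1 − (1+r)^(−24) = 0.260729043.
P = 20.2858 / 0.260729043 ≈ 77.80.

£77.80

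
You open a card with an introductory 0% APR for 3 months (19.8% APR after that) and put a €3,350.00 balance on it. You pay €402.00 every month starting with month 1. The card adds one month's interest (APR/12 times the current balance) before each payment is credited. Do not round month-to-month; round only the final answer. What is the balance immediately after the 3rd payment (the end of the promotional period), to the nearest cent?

Promo months 1–3 at r₀ = 0%/12 = 0; months 4+ at r₁ = 19.8%/12 = 0.0165.
After month 3 (no interest yet): B = €3,350.00 − 3·€402.00 = €2,144.00.

€2,144.00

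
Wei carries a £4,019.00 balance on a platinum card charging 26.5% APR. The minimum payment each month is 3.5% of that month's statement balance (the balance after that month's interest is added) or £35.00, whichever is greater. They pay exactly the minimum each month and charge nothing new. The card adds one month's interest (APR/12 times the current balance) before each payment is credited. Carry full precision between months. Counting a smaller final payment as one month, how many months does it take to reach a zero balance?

147 months

Monthly rate r = 26.5%/12 = 2.20833% = 0.0220833.
While 3.5% of the post-interest balance exceeds £35.00, each month B ← (B·(1+r))·(1 − 0.035), i.e. B shrinks by the factor (1+r)·0.965 = 0.98631.
This holds for months 1–103. Entering month 104 the balance is £971.67; 3.5% of the post-interest balance is now below £35.00, so the flat £35.00 minimum applies from here.
From month 104 a fixed £35.00 at rate r clears £971.67 in 44 more payments. Total: 103 + 44 = 147 months.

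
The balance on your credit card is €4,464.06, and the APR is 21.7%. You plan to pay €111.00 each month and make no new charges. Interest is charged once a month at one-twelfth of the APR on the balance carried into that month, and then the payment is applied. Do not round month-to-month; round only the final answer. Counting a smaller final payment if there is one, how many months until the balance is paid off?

Monthly rate r = 21.7%/12 = 1.80833% = 0.0180833.
Recurrence: B ← B·(1+r) − €111.00.
Month 1: interest €80.73; balance after payment €4,433.79.
Month 2: interest €80.18; balance after payment €4,402.96.
Closed form: n = −ln(1 − rB₀/P)/ln(1+r) = −ln(0.27275)/ln(1.01808) ≈ 72.493, so the balance reaches zero during payment 73.

73 payments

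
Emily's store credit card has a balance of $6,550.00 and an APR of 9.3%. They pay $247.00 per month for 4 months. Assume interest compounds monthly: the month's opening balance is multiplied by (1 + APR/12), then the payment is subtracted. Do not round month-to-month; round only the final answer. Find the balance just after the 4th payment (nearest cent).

$5,755.88

Monthly rate r = 9.3%/12 = 0.775% = 0.00775.
Each month: B ← B·(1+r) − $247.00.
Month 1: interest $50.76; balance after payment $6,353.76.
Month 2: interest $49.24; balance after payment $6,156.00.
Month 3: interest $47.71; balance after payment $5,956.71.
Month 4: interest $46.16; balance after payment $5,755.88.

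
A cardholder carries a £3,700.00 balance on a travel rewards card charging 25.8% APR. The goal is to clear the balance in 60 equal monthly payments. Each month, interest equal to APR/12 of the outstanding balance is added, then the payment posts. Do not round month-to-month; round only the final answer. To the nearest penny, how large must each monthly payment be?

Monthly rate r = 25.8%/12 = 2.15% = 0.0215.
Level-payment amortization: P = B₀·r / (1 − (1+r)^(−n)) = 3700.00·0.0215 / (1 − 1.0215^(−60)).
Denominator 1 − (1+r)^(−60) = 0.720939902.
P = 79.55 / 0.720939902 ≈ 110.34.

£110.34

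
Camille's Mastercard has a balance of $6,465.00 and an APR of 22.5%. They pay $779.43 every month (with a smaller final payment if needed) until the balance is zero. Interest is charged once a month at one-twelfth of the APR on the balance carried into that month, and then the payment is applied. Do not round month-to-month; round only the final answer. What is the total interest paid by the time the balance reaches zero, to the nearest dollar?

$628

Monthly rate r = 22.5%/12 = 1.875% = 0.01875.
Payoff takes n = ⌈−ln(1 − rB₀/P)/ln(1+r)⌉ = ⌈9.100⌉ = 10 payments; the last is $78.25.
Total paid = 9·$779.43 + $78.25 = $7,093.12.
Total interest = total paid − principal = $7,093.12 − $6,465.00 = $628.12.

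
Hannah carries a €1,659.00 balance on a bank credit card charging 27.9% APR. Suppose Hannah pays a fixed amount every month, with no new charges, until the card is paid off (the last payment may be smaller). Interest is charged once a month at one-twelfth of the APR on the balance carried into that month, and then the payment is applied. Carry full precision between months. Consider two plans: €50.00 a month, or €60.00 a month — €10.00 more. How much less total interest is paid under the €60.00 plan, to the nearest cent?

Monthly rate r = 27.9%/12 = 2.325% = 0.02325.
At €50.00/mo: n = ⌈−ln(1 − rB₀/P)/ln(1+r)⌉ = 65 payments (last €10.91); total interest = total paid − €1,659.00 = €1,551.91.
At €60.00/mo: 45 payments (last €48.00); total interest €1,029.00.
Interest saved = €1,551.91 − €1,029.00 = €522.91.

€522.91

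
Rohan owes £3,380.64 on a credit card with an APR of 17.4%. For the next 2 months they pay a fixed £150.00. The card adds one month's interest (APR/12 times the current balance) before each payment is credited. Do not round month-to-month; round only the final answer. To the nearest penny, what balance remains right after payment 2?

Monthly rate r = 17.4%/12 = 1.45% = 0.0145.
Each month: B ← B·(1+r) − £150.00.
Month 1: interest £49.02; balance after payment £3,279.66.
Month 2: interest £47.56; balance after payment £3,177.21.

£3,177.21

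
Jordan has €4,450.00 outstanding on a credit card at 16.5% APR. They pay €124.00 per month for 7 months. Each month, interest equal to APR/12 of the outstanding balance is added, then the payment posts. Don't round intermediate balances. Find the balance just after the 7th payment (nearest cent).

Monthly rate r = 16.5%/12 = 1.375% = 0.01375.
Each month: B ← B·(1+r) − €124.00.
Month 1: interest €61.19; balance after payment €4,387.19.
Month 2: interest €60.32; balance after payment €4,323.51.
Month 3: interest €59.45; balance after payment €4,258.96.
Month 4: interest €58.56; balance after payment €4,193.52.
Month 5: interest €57.66; balance after payment €4,127.18.
Month 6: interest €56.75; balance after payment €4,059.93.
Month 7: interest €55.82; balance after payment €3,991.75.

€3,991.75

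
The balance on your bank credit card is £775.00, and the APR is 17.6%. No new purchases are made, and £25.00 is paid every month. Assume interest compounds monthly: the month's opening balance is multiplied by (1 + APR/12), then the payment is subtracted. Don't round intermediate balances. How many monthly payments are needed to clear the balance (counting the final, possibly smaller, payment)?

Monthly rate r = 17.6%/12 = 1.46667% = 0.0146667.
Recurrence: B ← B·(1+r) − £25.00.
Month 1: interest £11.37; balance after payment £761.37.
Month 2: interest £11.17; balance after payment £747.53.
Closed form: n = −ln(1 − rB₀/P)/ln(1+r) = −ln(0.54533)/ln(1.01467) ≈ 41.645, so the balance reaches zero during payment 42.

42 months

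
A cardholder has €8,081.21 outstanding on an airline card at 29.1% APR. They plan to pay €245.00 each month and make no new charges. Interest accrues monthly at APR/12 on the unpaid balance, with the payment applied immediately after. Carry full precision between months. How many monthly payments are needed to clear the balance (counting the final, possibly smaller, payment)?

Monthly rate r = 29.1%/12 = 2.425% = 0.02425.
Recurrence: B ← B·(1+r) − €245.00.
Month 1: interest €195.97; balance after payment €8,032.18.
Month 2: interest €194.78; balance after payment €7,981.96.
Closed form: n = −ln(1 − rB₀/P)/ln(1+r) = −ln(0.20013)/ln(1.02425) ≈ 67.144, so the balance reaches zero during payment 68.

68 months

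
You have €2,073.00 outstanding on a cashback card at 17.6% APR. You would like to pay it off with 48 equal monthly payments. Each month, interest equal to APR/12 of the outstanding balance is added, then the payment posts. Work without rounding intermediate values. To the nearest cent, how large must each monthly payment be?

Monthly rate r = 17.6%/12 = 1.46667% = 0.0146667.
Level-payment amortization: P = B₀·r / (1 − (1+r)^(−n)) = 2073.00·0.0146667 / (1 − 1.01467^(−48)).
Denominator 1 − (1+r)^(−48) = 0.50286182.
P = 30.404 / 0.50286182 ≈ 60.46.

€60.46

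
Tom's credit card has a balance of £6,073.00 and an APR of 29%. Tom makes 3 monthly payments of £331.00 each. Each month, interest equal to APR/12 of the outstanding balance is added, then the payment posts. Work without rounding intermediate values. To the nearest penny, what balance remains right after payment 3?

£5,506.83

Monthly rate r = 29%/12 = 2.41667% = 0.0241667.
Each month: B ← B·(1+r) − £331.00.
Month 1: interest £146.76; balance after payment £5,888.76.
Month 2: interest £142.31; balance after payment £5,700.08.
Month 3: interest £137.75; balance after payment £5,506.83.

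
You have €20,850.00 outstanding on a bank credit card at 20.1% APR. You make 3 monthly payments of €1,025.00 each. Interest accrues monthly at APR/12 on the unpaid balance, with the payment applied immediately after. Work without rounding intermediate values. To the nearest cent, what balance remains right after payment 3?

€18,788.57

Monthly rate r = 20.1%/12 = 1.675% = 0.01675.
Each month: B ← B·(1+r) − €1,025.00.
Month 1: interest €349.24; balance after payment €20,174.24.
Month 2: interest €337.92; balance after payment €19,487.16.
Month 3: interest €326.41; balance after payment €18,788.57.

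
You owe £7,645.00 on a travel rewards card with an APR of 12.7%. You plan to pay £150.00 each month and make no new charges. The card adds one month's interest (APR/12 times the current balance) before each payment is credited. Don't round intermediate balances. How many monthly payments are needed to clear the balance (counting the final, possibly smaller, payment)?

74 payments

Monthly rate r = 12.7%/12 = 1.05833% = 0.0105833.
Recurrence: B ← B·(1+r) − £150.00.
Month 1: interest £80.91; balance after payment £7,575.91.
Month 2: interest £80.18; balance after payment £7,506.09.
Closed form: n = −ln(1 − rB₀/P)/ln(1+r) = −ln(0.4606)/ln(1.01058) ≈ 73.636, so the balance reaches zero during payment 74.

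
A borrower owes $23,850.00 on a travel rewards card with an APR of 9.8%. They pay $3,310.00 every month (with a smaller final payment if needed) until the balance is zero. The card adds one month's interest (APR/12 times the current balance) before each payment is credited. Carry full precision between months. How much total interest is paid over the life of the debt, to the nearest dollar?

Monthly rate r = 9.8%/12 = 0.816667% = 0.00816667.
Payoff takes n = ⌈−ln(1 − rB₀/P)/ln(1+r)⌉ = ⌈7.456⌉ = 8 payments; the last is $1,514.10.
Total paid = 7·$3,310.00 + $1,514.10 = $24,684.10.
Total interest = total paid − principal = $24,684.10 − $23,850.00 = $834.10.

$834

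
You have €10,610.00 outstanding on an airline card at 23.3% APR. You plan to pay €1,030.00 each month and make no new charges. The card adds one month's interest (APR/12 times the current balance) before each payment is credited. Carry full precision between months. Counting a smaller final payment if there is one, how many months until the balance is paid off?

12 payments

Monthly rate r = 23.3%/12 = 1.94167% = 0.0194167.
Recurrence: B ← B·(1+r) − €1,030.00.
Month 1: interest €206.01; balance after payment €9,786.01.
Month 2: interest €190.01; balance after payment €8,946.02.
Closed form: n = −ln(1 − rB₀/P)/ln(1+r) = −ln(0.79999)/ln(1.01942) ≈ 11.604, so the balance reaches zero during payment 12.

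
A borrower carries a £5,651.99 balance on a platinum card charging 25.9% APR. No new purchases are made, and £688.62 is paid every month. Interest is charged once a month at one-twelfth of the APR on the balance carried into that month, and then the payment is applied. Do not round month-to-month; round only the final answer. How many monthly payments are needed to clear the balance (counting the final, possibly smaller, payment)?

Monthly rate r = 25.9%/12 = 2.15833% = 0.0215833.
Recurrence: B ← B·(1+r) − £688.62.
Month 1: interest £121.99; balance after payment £5,085.36.
Month 2: interest £109.76; balance after payment £4,506.50.
Closed form: n = −ln(1 − rB₀/P)/ln(1+r) = −ln(0.82285)/ln(1.02158) ≈ 9.131, so the balance reaches zero during payment 10.

10 months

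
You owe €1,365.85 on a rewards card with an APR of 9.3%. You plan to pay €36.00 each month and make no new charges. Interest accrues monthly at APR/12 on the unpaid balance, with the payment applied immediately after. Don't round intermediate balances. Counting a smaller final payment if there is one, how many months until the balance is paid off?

Monthly rate r = 9.3%/12 = 0.775% = 0.00775.
Recurrence: B ← B·(1+r) − €36.00.
Month 1: interest €10.59; balance after payment €1,340.44.
Month 2: interest €10.39; balance after payment €1,314.82.
Closed form: n = −ln(1 − rB₀/P)/ln(1+r) = −ln(0.70596)/ln(1.00775) ≈ 45.102, so the balance reaches zero during payment 46.

46 months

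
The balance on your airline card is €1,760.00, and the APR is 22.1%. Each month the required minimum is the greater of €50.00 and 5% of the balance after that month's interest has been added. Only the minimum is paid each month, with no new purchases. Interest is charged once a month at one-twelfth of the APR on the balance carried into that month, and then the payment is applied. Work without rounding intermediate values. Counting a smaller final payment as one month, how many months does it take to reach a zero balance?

43 months

Monthly rate r = 22.1%/12 = 1.84167% = 0.0184167.
While 5% of the post-interest balance exceeds €50.00, each month B ← (B·(1+r))·(1 − 0.05), i.e. B shrinks by the factor (1+r)·0.95 = 0.9675.
This holds for months 1–18. Entering month 19 the balance is €970.95; 5% of the post-interest balance is now below €50.00, so the flat €50.00 minimum applies from here.
From month 19 a fixed €50.00 at rate r clears €970.95 in 25 more payments. Total: 18 + 25 = 43 months.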